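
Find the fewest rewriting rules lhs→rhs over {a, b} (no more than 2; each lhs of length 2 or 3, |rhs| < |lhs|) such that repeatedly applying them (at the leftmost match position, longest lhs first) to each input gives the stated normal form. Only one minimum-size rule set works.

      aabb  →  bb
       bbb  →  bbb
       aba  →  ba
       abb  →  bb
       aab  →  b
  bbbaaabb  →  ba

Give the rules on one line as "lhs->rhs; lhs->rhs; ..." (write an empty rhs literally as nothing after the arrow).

ab->b; bab->a

  | aabb => abb => bb
  | bbb
  | aba => ba
  | abb => bb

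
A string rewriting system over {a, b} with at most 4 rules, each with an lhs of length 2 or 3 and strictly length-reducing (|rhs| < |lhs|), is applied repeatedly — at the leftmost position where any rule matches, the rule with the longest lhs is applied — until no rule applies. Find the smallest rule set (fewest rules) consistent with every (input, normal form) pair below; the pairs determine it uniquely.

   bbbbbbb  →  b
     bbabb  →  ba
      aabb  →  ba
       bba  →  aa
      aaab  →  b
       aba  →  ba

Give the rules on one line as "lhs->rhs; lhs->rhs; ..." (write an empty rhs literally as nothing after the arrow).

  | bbbbbbb => abbbbb => babbb => bbab => aab => ab => b
  | bbabb => aabb => aba => ba
  | aabb => aba => ba
  | bba => aa

ab->b; abb->ba; bb->a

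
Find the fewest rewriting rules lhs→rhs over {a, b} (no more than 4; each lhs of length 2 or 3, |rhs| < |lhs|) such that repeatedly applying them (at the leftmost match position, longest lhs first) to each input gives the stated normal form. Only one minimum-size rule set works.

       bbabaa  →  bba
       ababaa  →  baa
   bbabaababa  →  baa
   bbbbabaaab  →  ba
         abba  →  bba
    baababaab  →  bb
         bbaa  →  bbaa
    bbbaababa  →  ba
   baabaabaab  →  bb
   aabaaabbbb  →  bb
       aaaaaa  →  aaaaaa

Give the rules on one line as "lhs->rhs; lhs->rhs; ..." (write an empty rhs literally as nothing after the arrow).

ab->b; aba->; bbb->ba

  | bbabaa => bba
  | ababaa => baa
  | bbabaababa => bbababa => bbba => baa
  | bbbbabaaab => bababaaab => bbaaab => bbaab => bbab => bbb => ba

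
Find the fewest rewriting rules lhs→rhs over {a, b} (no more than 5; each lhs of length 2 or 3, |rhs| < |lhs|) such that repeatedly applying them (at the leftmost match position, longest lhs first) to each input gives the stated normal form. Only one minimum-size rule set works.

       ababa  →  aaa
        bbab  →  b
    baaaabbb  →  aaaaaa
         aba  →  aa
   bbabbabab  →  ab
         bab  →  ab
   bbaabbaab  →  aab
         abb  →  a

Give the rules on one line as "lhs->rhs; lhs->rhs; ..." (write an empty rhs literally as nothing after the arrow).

ba->a; bb->; bba->; bbb->aa

  | ababa => aaba => aaa
  | bbab => b
  | baaaabbb => aaaabbb => aaaaaa
  | aba => aa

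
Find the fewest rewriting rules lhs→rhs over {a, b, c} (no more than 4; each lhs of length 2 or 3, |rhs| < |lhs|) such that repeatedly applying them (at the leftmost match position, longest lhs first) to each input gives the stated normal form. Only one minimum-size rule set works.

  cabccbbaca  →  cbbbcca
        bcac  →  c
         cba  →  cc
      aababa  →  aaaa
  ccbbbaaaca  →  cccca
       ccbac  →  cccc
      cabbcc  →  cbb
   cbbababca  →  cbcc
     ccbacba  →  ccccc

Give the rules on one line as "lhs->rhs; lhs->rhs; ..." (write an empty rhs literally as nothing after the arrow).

  | cabccbbaca => caccbbaca => cbbbbaca => cbbbcca
  | bcac => c
  | cba => cc
  | aababa => aaaba => aaaa

ab->a; acc->bb; ba->c; bca->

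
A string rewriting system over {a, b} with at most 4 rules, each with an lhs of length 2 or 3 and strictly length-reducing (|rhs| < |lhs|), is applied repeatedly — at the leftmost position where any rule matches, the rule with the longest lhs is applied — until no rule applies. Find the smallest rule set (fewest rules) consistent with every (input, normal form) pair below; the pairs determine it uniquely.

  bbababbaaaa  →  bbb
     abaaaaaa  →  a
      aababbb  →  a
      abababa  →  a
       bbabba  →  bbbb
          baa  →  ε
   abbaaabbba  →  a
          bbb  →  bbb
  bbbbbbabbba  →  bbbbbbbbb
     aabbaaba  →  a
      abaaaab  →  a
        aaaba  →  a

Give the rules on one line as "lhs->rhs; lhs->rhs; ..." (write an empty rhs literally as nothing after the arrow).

  | bbababbaaaa => bbbabbaaaa => bbbbbaaaa => bbbbaa => bbb
  | abaaaaaa => aaaaaaa => aaaaaa => aaaaa => aaaa => aaa => aa => a
  | aababbb => ababbb => aabbb => abbb => abb => ab => a
  | abababa => aababa => ababa => aaba => aba => aa => a

aa->a; ab->a; ba->b; baa->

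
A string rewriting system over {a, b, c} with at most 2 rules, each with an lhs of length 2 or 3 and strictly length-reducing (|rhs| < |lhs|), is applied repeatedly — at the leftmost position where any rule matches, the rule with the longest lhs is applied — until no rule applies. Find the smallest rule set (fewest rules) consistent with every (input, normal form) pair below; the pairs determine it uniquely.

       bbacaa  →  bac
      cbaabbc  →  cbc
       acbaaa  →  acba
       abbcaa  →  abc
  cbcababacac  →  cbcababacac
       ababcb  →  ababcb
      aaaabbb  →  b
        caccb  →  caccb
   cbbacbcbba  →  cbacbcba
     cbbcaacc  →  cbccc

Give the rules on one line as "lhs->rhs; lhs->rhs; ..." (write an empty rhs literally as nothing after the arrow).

  | bbacaa => bacaa => bac
  | cbaabbc => cbbbc => cbbc => cbc
  | acbaaa => acba
  | abbcaa => abcaa => abc

aa->; bb->b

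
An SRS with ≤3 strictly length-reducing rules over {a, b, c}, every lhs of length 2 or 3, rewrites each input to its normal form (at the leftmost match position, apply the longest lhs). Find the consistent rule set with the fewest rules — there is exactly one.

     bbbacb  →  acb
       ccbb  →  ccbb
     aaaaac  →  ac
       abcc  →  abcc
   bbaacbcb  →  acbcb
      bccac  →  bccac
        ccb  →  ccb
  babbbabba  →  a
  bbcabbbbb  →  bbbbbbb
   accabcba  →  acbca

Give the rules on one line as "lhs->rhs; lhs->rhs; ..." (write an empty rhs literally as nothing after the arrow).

aa->a; ba->a; cab->b

  | bbbacb => bbacb => bacb => acb
  | ccbb
  | aaaaac => aaaac => aaac => aac => ac
  | abcc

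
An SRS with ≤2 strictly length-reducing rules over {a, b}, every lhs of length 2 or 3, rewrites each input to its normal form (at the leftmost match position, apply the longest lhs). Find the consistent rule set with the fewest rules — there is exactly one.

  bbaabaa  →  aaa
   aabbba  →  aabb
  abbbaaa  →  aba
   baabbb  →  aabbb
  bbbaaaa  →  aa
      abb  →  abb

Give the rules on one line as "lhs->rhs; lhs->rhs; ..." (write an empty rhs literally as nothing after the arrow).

  | bbaabaa => babaa => baaa => aaa
  | aabbba => aabb
  | abbbaaa => abbaa => aba
  | baabbb => aabbb

baa->aa; bba->b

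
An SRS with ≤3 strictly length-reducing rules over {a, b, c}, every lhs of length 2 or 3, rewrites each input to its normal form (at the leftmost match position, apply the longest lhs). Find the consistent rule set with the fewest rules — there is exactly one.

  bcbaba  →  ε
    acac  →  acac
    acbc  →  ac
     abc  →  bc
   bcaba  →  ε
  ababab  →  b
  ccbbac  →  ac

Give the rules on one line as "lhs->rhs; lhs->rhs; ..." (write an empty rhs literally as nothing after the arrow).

ab->b; ba->; cb->

  | bcbaba => baba => ba => ε
  | acac
  | acbc => ac
  | abc => bc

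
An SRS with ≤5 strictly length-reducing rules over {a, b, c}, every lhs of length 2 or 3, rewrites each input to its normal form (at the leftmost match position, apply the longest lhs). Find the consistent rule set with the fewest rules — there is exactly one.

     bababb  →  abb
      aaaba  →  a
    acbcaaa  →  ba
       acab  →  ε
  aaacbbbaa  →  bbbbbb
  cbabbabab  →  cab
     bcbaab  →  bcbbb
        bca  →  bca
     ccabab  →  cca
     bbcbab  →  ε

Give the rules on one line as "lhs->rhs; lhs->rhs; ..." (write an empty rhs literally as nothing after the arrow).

  | bababb => abb
  | aaaba => baba => a
  | acbcaaa => bbcaaa => aaa => ba
  | acab => bab => ε

aa->b; ac->b; bab->; bbc->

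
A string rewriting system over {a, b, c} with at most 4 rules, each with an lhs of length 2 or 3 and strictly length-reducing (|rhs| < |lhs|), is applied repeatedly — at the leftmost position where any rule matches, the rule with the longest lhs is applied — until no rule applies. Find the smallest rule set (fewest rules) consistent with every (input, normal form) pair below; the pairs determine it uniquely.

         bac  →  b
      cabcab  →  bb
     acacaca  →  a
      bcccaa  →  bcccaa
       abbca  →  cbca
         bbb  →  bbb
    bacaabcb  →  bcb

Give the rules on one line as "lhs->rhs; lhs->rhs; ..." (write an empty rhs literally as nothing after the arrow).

  | bac => b
  | cabcab => bcab => bb
  | acacaca => acaca => aca => a
  | bcccaa

ab->c; ac->; cab->b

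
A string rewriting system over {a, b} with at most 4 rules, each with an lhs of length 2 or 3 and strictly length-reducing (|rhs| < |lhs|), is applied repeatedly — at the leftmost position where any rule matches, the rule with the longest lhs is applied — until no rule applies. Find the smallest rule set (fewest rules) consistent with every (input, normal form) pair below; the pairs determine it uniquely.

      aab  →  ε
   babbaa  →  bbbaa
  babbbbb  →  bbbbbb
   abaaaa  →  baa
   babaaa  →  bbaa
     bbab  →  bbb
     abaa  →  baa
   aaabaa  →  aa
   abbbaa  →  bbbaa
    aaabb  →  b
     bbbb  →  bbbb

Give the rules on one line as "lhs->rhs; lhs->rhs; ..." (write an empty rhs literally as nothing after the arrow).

  | aab => ε
  | babbaa => bbbaa
  | babbbbb => bbbbbb
  | abaaaa => baaaa => baaa => baa

aaa->aa; aab->; ab->b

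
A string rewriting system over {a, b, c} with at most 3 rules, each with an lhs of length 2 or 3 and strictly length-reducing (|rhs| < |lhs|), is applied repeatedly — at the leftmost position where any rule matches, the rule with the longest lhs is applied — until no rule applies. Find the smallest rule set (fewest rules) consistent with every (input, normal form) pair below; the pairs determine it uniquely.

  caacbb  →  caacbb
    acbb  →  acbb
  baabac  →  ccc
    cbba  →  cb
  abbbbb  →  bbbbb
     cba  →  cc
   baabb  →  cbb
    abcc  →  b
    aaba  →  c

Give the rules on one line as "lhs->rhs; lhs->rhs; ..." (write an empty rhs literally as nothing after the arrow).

  | caacbb
  | acbb
  | baabac => cabac => cbac => ccc
  | cbba => cbc => cb

ab->b; ba->c; bc->b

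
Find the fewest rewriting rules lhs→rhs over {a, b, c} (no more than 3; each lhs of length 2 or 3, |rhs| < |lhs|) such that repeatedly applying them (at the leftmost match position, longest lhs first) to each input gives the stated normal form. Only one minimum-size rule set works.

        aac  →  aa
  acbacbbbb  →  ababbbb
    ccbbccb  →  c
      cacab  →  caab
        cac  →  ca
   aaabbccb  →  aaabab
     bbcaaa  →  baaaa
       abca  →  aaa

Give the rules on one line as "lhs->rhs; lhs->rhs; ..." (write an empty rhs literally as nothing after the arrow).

  | aac => aa
  | acbacbbbb => abacbbbb => ababbbb
  | ccbbccb => cbccb => ccb => c
  | cacab => caab

ac->a; bc->a; cb->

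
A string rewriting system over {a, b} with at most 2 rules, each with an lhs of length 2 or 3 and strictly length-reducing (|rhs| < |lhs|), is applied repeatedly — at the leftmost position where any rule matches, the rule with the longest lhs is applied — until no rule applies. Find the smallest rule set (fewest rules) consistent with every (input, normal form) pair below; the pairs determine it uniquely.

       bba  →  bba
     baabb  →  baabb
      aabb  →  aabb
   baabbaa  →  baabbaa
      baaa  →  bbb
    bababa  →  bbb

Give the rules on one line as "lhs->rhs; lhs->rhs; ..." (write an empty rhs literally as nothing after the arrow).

aaa->bb; aba->aa

  | bba
  | baabb
  | aabb
  | baabbaa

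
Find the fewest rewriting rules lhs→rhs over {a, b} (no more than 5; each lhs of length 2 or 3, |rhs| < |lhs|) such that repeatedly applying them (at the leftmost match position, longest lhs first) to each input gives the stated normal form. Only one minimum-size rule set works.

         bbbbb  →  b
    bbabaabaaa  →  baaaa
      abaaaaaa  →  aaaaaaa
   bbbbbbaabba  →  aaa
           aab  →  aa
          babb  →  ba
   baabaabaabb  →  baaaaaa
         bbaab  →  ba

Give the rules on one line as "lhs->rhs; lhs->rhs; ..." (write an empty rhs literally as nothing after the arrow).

ab->a; bb->b; bba->b; bbb->

  | bbbbb => bb => b
  | bbabaabaaa => bbaabaaa => babaaa => baaaa
  | abaaaaaa => aaaaaaa
  | bbbbbbaabba => bbbaabba => aabba => aaba => aaa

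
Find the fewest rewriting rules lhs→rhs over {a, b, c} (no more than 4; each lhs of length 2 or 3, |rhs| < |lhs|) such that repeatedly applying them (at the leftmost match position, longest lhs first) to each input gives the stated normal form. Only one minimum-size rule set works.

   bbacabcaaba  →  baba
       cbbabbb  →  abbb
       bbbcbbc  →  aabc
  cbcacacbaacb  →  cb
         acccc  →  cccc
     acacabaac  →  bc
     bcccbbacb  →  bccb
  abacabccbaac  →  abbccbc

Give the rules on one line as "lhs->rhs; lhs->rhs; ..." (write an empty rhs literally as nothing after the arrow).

ac->c; bba->aa; bcb->a; ca->

  | bbacabcaaba => aacabcaaba => acabcaaba => cabcaaba => bcaaba => baba
  | cbbabbb => caabbb => abbb
  | bbbcbbc => bbabc => aabc
  | cbcacacbaacb => cbcacbaacb => cbcbaacb => caaacb => aacb => acb => cb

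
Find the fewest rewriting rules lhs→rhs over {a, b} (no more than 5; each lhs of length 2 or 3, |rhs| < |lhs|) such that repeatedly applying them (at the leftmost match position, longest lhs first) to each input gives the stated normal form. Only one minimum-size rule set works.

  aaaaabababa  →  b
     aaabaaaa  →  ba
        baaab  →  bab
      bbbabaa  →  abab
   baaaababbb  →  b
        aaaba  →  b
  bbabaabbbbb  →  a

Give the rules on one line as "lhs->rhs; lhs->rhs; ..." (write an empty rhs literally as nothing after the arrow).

aa->a; aab->ba; baa->b; bb->a

  | aaaaabababa => aaaabababa => aaabababa => aabababa => baababa => bbaba => aaba => baa => b
  | aaabaaaa => aabaaaa => baaaaa => baaa => ba
  | baaab => bab
  | bbbabaa => ababaa => abab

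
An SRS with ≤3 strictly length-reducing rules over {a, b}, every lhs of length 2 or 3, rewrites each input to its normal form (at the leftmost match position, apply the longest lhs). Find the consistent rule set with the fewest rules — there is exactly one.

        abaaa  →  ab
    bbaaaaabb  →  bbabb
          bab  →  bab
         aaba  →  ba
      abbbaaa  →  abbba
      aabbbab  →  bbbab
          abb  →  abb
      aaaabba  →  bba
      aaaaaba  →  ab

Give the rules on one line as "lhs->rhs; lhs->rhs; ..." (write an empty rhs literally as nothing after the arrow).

aa->; aba->ab

  | abaaa => abaa => aba => ab
  | bbaaaaabb => bbaaabb => bbabb
  | bab
  | aaba => ba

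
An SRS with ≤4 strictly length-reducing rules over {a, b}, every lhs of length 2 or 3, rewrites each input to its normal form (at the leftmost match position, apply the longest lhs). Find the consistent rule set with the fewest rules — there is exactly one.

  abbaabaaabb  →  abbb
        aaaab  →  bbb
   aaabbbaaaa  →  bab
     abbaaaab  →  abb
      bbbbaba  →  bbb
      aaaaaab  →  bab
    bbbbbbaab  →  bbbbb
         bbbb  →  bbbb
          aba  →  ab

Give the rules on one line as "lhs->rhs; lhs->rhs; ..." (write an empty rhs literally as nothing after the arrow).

aa->b; aba->ab; bba->b

  | abbaabaaabb => ababaaabb => abbaaabb => abaabb => ababb => abbb
  | aaaab => baab => bbb
  | aaabbbaaaa => babbbaaaa => babbaaa => babaa => baba => bab
  | abbaaaab => abaaab => abaab => abab => abb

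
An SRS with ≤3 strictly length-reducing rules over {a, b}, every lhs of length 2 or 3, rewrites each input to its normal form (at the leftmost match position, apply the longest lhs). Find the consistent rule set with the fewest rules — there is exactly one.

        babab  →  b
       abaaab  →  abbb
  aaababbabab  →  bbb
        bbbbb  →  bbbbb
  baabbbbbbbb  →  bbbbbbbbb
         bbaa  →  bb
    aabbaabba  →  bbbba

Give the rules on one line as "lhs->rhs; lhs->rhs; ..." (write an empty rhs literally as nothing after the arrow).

  | babab => bab => b
  | abaaab => abbb
  | aaababbabab => bbabbabab => bbbabab => bbbab => bbb
  | bbbbb

aa->; aaa->b; bab->b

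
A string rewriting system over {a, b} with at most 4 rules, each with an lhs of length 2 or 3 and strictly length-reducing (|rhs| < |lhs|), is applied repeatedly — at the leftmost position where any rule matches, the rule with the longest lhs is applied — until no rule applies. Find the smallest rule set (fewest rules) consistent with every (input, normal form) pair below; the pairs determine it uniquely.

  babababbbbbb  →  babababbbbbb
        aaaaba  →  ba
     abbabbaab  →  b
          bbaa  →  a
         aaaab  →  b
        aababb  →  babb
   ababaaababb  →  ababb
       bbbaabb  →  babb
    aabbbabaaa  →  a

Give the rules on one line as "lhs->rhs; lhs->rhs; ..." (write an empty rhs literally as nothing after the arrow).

aa->a; aab->b; bba->

  | babababbbbbb
  | aaaaba => aaaba => aaba => ba
  | abbabbaab => abbaab => aab => b
  | bbaa => a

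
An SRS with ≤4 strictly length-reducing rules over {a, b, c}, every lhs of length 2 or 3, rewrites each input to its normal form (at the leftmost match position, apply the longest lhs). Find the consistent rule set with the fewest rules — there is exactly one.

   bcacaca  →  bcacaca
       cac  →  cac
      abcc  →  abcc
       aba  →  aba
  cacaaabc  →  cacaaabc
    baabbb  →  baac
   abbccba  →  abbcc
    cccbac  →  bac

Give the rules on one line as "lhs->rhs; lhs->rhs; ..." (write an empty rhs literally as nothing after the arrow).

bbb->c; cba->c; ccc->

  | bcacaca
  | cac
  | abcc
  | aba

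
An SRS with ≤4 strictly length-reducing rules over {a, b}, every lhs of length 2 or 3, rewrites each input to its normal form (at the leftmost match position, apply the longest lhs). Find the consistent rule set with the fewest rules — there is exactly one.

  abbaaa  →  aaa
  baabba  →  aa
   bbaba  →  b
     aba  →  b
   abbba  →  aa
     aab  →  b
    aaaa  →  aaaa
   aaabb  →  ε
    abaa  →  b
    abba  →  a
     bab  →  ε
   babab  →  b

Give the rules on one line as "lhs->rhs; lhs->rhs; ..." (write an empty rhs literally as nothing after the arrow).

  | abbaaa => bbaaa => aaa
  | baabba => babba => bbba => aa
  | bbaba => aba => ba => b
  | aba => ba => b

ab->b; ba->b; bb->; bbb->a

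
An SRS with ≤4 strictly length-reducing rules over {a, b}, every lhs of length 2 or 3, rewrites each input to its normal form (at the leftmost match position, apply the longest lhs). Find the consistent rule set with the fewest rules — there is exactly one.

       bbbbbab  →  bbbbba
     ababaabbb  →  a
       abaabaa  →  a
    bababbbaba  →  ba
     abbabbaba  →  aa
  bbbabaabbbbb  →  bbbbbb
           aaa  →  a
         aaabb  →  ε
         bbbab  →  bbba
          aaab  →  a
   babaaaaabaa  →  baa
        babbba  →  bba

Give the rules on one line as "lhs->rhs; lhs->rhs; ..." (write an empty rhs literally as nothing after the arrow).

aaa->a; ab->a; abb->

  | bbbbbab => bbbbba
  | ababaabbb => aabaabbb => aaaabbb => aabbb => ab => a
  | abaabaa => aaabaa => abaa => aaa => a
  | bababbbaba => baabbbaba => bababa => baaba => baaa => ba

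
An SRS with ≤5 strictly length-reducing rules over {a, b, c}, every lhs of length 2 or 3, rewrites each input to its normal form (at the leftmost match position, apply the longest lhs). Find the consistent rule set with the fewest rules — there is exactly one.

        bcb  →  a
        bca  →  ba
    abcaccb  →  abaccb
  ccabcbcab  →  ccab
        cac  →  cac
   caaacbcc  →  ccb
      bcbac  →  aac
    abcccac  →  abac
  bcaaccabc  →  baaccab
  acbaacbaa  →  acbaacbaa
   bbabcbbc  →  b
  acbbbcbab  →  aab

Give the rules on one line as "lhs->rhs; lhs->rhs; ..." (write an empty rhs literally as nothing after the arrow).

aaa->; aca->; bb->a; bc->b

  | bcb => bb => a
  | bca => ba
  | abcaccb => abaccb
  | ccabcbcab => ccabbcab => ccaacab => ccab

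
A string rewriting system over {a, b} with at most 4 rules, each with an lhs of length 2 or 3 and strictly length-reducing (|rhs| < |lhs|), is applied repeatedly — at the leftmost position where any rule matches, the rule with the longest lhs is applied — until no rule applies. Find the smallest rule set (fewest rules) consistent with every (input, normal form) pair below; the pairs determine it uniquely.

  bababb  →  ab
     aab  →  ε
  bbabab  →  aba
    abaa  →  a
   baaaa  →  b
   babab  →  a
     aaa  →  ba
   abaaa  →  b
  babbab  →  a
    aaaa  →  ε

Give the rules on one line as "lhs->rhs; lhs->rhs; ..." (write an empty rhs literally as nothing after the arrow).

aa->b; bab->ba; bb->; bbb->a

  | bababb => baabb => bbbb => ab
  | aab => bb => ε
  | bbabab => abab => aba
  | abaa => abb => a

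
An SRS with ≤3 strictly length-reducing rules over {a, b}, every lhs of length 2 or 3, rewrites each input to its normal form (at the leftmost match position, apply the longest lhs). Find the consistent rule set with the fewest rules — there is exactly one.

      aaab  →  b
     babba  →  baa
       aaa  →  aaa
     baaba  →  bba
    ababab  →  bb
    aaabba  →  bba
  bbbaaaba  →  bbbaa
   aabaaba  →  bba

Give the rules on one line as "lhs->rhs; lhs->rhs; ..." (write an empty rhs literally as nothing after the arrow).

aab->b; ab->b; bab->ba

  | aaab => ab => b
  | babba => baba => baa
  | aaa
  | baaba => bba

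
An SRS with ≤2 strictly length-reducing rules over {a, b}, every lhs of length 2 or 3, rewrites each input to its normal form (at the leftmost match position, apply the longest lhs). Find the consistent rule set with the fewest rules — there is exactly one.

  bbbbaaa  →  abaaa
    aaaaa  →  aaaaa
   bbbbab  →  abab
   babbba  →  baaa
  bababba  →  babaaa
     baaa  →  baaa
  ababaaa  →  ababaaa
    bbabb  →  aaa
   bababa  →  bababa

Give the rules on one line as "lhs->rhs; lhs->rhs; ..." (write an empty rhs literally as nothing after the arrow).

bb->a; bbb->a

  | bbbbaaa => abaaa
  | aaaaa
  | bbbbab => abab
  | babbba => baaa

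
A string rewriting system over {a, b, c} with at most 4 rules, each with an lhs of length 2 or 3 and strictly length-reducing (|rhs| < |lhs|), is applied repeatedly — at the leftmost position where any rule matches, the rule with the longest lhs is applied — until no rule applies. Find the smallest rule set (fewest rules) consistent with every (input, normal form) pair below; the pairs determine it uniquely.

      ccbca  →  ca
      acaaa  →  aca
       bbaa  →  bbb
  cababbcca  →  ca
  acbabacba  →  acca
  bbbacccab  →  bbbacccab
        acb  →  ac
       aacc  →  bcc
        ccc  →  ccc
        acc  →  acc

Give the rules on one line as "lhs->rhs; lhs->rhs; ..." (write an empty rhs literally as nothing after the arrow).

  | ccbca => ca
  | acaaa => acba => aca
  | bbaa => bbb
  | cababbcca => cbbcca => cbcca => ca

aa->b; aba->; cb->c; cbc->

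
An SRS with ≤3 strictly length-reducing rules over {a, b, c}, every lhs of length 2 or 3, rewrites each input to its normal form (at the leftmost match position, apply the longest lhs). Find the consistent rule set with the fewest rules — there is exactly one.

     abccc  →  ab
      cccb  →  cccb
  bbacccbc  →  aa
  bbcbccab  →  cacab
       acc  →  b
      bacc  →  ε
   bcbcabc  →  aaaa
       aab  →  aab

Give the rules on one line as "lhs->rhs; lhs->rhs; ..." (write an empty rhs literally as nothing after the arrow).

  | abccc => aacc => ab
  | cccb
  | bbacccbc => acccbc => bcbc => abc => aa
  | bbcbccab => cbccab => cacab

acc->b; bb->; bc->a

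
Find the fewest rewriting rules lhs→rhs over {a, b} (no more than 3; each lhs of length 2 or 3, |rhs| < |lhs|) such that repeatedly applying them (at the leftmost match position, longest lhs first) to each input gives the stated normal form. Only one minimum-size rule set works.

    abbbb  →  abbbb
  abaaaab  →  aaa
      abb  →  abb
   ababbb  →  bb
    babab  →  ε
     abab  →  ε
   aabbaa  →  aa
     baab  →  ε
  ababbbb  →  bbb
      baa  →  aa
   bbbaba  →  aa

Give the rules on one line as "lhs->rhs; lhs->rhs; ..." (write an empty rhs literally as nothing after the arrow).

aab->; ba->a

  | abbbb
  | abaaaab => aaaaab => aaa
  | abb
  | ababbb => aabbb => bb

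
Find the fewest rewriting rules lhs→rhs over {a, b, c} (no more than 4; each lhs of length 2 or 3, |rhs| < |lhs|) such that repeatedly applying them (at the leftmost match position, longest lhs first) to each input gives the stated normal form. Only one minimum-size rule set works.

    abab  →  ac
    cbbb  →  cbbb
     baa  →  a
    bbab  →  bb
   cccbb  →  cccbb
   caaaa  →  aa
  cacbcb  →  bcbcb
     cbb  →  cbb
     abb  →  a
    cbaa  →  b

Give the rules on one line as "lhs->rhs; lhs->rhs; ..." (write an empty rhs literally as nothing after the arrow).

aab->ac; ab->a; ba->; ca->b

  | abab => aab => ac
  | cbbb
  | baa => a
  | bbab => bb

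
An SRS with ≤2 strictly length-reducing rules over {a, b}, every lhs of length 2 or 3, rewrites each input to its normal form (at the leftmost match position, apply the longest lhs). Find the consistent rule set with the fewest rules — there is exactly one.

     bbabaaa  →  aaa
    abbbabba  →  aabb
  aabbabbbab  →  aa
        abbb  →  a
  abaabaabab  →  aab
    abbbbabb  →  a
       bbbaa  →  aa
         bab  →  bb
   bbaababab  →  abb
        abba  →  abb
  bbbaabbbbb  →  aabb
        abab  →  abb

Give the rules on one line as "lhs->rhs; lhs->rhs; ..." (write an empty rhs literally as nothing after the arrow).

ba->b; bbb->

  | bbabaaa => bbbaaa => aaa
  | abbbabba => aabba => aabb
  | aabbabbbab => aabbbbbab => aabbab => aabbb => aa
  | abbb => a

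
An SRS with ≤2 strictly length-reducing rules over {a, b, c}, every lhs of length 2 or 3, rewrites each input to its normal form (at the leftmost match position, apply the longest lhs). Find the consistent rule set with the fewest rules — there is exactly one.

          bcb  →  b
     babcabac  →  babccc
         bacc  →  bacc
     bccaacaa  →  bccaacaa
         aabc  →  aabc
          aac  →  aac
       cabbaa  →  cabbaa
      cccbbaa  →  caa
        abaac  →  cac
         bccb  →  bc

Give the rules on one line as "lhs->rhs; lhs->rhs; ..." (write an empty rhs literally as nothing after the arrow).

aba->c; cb->

  | bcb => b
  | babcabac => babccc
  | bacc
  | bccaacaa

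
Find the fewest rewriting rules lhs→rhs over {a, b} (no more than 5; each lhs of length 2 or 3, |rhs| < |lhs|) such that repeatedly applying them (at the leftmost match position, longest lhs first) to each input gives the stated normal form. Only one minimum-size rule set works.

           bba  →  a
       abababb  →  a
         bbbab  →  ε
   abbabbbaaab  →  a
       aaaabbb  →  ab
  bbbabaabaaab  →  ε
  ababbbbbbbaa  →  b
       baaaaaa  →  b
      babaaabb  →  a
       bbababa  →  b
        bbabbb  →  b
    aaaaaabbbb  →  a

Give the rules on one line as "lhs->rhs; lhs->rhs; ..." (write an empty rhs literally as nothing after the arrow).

  | bba => a
  | abababb => abbabb => aabb => bbb => a
  | bbbab => aab => bb => ε
  | abbabbbaaab => aabbbaaab => bbbbaaab => abaaab => abaab => abab => abb => a

aa->b; ba->b; bb->; bbb->a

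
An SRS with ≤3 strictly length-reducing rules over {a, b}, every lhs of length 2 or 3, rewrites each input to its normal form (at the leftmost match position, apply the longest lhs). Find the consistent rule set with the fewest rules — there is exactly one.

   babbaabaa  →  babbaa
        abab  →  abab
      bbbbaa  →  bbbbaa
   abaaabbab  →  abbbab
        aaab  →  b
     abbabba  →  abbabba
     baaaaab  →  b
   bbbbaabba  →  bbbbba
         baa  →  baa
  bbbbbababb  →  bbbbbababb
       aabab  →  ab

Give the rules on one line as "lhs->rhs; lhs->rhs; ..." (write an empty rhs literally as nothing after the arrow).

  | babbaabaa => babbaa
  | abab
  | bbbbaa
  | abaaabbab => abbbab

aaa->; aab->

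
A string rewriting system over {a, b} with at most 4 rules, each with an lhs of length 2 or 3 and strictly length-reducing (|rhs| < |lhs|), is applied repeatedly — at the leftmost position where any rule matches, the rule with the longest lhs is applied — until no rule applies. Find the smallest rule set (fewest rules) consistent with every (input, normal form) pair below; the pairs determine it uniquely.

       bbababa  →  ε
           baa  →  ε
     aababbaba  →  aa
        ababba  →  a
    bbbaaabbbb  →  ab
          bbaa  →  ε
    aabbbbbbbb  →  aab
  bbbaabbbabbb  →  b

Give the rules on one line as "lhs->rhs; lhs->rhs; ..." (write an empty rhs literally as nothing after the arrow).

ba->; baa->; bb->b

  | bbababa => bababa => baba => ba => ε
  | baa => ε
  | aababbaba => aabbaba => aababa => aaba => aa
  | ababba => abba => aba => a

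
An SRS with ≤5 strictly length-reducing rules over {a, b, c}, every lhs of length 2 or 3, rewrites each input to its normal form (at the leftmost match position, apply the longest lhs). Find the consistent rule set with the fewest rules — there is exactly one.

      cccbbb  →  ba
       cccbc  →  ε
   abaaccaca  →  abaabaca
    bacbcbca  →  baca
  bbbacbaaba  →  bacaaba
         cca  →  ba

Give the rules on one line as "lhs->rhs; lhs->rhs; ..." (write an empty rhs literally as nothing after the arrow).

bb->; cb->c; cbb->ab; cc->b

  | cccbbb => bcbbb => babb => ba
  | cccbc => bcbc => bcc => bb => ε
  | abaaccaca => abaabaca
  | bacbcbca => baccbca => babbca => baca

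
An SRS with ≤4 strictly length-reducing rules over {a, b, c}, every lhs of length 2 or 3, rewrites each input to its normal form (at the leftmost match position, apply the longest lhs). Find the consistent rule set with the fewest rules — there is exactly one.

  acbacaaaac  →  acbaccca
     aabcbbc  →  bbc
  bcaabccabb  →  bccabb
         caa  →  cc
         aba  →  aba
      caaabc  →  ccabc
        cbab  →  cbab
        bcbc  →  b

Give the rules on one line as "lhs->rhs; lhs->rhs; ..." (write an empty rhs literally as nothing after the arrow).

aa->c; aac->ca; cbc->

  | acbacaaaac => acbaccaac => acbaccca
  | aabcbbc => cbcbbc => bbc
  | bcaabccabb => bccbccabb => bccabb
  | caa => cc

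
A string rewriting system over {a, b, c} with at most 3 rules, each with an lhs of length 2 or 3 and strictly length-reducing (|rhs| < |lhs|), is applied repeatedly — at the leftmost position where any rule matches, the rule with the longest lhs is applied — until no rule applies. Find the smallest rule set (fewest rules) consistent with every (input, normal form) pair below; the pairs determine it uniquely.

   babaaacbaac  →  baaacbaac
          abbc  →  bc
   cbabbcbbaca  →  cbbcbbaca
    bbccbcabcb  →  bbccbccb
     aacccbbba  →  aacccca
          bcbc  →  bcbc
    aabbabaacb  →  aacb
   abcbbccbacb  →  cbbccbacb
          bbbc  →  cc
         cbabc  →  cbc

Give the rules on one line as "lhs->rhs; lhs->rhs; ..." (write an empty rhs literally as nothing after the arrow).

ab->; bbb->c

  | babaaacbaac => baaacbaac
  | abbc => bc
  | cbabbcbbaca => cbbcbbaca
  | bbccbcabcb => bbccbccb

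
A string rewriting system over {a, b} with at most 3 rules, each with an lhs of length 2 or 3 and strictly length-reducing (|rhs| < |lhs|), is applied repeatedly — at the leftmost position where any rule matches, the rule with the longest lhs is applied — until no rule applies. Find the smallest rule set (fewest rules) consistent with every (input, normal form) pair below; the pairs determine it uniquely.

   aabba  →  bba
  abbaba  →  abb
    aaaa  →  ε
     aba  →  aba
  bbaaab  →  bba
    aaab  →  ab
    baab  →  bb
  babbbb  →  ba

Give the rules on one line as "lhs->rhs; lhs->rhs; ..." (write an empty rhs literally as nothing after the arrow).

  | aabba => bba
  | abbaba => abbaa => abb
  | aaaa => aa => ε
  | aba

aa->; bab->ba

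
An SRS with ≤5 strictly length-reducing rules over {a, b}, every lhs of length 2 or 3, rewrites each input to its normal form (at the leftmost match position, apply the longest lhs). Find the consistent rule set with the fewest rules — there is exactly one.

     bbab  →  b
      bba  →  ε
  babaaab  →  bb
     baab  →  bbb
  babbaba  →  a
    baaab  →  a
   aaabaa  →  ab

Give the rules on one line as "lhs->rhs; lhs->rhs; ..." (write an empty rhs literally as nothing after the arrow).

  | bbab => b
  | bba => ε
  | babaaab => aaaab => aab => bb
  | baab => bbb

aa->; aab->bb; bab->a; bba->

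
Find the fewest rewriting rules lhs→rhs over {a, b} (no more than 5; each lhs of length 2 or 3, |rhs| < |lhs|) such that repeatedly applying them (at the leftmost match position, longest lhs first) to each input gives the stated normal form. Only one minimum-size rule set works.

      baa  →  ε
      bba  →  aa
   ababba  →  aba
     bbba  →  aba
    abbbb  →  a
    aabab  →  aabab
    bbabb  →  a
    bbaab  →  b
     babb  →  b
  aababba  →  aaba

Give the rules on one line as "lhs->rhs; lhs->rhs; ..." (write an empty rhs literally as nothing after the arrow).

aaa->; abb->; baa->; bb->a

  | baa => ε
  | bba => aa
  | ababba => aba
  | bbba => aba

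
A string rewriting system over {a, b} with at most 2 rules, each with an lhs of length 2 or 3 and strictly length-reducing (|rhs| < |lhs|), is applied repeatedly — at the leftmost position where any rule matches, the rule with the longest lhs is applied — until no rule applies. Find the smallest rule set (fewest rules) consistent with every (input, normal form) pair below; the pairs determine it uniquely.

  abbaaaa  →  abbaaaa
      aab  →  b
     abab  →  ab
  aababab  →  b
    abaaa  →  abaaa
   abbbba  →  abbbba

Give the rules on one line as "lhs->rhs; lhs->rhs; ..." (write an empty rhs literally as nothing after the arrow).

  | abbaaaa
  | aab => b
  | abab => ab
  | aababab => babab => bab => b

aab->b; bab->b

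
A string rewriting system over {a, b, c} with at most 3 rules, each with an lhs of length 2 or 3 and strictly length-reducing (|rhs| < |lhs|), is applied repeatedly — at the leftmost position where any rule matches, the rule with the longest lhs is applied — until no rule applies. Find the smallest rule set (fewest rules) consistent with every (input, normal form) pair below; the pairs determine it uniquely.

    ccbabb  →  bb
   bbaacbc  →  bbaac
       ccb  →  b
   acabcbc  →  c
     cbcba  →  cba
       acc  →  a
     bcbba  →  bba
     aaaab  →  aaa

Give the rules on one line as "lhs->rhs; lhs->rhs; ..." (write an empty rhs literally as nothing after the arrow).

  | ccbabb => babb => bb
  | bbaacbc => bbaac
  | ccb => b
  | acabcbc => accbc => abc => c

ab->; bc->; cc->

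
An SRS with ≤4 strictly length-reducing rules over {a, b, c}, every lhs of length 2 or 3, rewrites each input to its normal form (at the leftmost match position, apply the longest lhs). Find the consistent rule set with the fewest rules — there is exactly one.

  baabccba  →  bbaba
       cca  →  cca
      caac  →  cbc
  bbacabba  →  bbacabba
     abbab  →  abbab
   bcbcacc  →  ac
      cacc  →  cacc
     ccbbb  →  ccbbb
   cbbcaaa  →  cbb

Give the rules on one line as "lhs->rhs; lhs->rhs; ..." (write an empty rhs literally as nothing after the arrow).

  | baabccba => bbbccba => bbaba
  | cca
  | caac => cbc
  | bbacabba

aa->b; bca->; bcc->a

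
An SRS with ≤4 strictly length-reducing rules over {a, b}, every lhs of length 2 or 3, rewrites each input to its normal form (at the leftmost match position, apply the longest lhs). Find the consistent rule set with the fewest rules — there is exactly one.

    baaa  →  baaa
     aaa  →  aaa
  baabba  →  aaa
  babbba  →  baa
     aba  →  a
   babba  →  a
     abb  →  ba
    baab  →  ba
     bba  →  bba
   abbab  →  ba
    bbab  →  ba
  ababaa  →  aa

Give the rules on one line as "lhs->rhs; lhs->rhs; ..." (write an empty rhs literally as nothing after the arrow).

ab->; abb->ba; bab->a

  | baaa
  | aaa
  | baabba => babaa => aaa
  | babbba => abba => baa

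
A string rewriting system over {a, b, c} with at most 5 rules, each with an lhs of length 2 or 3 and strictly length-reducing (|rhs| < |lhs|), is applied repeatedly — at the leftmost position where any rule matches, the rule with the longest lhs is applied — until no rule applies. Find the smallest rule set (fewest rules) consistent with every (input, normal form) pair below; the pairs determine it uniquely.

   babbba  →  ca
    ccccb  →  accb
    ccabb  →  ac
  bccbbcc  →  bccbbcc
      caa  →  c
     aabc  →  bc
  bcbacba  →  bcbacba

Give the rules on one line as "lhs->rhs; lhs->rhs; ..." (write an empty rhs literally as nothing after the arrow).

  | babbba => abba => ca
  | ccccb => accb
  | ccabb => ccc => ac
  | bccbbcc

aa->; abb->c; bab->a; ccc->ac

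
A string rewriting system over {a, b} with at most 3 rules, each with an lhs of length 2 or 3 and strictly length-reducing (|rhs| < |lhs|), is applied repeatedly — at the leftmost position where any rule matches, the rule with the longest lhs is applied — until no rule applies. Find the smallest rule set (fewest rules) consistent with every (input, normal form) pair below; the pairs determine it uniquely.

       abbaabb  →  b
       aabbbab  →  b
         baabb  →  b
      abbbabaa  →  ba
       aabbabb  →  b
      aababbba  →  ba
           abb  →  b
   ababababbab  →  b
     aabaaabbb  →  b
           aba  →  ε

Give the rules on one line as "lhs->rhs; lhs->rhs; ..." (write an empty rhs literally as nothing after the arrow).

  | abbaabb => bbaabb => baabb => babb => bbb => bb => b
  | aabbbab => abbbab => bbbab => bbab => bab => bb => b
  | baabb => babb => bbb => bb => b
  | abbbabaa => bbbabaa => bbabaa => babaa => ba

ab->b; aba->; bb->b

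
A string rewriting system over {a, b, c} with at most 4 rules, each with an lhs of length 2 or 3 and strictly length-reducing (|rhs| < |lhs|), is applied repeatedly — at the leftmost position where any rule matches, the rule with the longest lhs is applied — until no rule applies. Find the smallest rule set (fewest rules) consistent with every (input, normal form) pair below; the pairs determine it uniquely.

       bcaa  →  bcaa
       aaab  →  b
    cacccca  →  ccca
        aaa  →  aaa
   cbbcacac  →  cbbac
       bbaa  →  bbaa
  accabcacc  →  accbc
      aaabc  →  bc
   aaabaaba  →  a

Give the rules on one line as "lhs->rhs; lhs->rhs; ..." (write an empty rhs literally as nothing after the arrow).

ab->b; bab->; cac->

  | bcaa
  | aaab => aab => ab => b
  | cacccca => ccca
  | aaa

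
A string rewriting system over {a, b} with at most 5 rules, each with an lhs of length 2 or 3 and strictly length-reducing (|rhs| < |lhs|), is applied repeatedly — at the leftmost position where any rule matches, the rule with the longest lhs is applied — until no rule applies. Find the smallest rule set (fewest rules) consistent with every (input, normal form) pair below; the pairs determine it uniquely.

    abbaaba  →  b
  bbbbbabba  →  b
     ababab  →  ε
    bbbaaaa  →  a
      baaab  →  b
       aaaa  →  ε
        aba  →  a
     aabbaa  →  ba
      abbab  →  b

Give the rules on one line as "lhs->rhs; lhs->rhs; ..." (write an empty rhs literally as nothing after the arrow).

aa->; ab->; bba->b; bbb->a

  | abbaaba => baaba => bba => b
  | bbbbbabba => abbabba => babba => bba => b
  | ababab => abab => ab => ε
  | bbbaaaa => aaaaa => aaa => a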